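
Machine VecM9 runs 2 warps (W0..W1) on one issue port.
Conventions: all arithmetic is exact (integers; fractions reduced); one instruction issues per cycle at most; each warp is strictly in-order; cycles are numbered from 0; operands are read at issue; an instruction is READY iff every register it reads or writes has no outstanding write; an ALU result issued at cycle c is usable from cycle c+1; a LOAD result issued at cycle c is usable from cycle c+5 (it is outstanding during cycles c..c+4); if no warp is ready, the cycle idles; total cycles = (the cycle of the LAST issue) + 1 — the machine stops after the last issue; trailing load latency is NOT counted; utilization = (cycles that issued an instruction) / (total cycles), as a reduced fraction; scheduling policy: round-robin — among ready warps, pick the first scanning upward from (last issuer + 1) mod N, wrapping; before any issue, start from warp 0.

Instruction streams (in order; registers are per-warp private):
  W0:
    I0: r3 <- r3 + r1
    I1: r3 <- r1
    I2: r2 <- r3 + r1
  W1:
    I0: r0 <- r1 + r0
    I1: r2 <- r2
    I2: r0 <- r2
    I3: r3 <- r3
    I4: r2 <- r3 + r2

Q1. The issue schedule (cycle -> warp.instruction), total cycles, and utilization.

cycle 0: W0.I0
cycle 1: W1.I0
cycle 2: W0.I1
cycle 3: W1.I1
cycle 4: W0.I2
cycle 5: W1.I2
cycle 6: W1.I3
cycle 7: W1.I4

Answer: 8 cycles, utilization 1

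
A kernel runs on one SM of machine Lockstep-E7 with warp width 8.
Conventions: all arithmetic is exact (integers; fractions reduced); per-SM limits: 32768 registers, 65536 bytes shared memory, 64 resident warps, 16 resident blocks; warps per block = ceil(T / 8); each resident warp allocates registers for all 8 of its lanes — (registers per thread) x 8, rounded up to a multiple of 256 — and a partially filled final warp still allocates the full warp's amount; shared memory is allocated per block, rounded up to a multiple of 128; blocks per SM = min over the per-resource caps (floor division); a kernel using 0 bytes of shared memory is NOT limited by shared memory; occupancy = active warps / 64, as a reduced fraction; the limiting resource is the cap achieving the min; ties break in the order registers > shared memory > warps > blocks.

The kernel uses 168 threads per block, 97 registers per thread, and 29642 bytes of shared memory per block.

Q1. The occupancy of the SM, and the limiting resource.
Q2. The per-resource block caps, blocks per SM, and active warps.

Answer: occupancy 21/64, limited by registers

registers: 1 block
shared memory: 2 blocks
warps: 3 blocks
blocks: 16 blocks

Answer: 1 block, 21 active warps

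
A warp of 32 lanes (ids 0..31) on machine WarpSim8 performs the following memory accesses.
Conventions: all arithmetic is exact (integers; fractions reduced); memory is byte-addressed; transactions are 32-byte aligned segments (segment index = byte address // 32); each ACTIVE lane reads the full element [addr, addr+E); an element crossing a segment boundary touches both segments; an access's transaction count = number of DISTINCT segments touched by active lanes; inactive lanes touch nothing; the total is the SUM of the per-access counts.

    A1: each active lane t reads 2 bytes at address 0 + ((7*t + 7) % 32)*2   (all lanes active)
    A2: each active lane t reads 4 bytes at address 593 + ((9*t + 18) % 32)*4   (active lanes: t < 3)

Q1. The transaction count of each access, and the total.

A1: 2 transactions
A2: 4 transactions

Answer: 2,4; total 6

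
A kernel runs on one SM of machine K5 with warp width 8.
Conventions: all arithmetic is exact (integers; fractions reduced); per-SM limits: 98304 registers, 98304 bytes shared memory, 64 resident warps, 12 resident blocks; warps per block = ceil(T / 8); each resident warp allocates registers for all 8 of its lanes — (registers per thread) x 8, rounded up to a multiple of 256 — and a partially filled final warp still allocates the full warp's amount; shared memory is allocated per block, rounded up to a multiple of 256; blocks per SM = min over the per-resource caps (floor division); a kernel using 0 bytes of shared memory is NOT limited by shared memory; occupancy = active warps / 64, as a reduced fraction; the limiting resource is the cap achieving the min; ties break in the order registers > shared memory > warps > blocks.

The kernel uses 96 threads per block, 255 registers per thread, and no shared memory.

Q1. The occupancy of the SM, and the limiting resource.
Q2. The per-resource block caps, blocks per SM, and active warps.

Answer: occupancy 3/4, limited by registers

registers: 4 blocks
shared memory: no limit (kernel uses none)
warps: 5 blocks
blocks: 12 blocks

Answer: 4 blocks, 48 active warps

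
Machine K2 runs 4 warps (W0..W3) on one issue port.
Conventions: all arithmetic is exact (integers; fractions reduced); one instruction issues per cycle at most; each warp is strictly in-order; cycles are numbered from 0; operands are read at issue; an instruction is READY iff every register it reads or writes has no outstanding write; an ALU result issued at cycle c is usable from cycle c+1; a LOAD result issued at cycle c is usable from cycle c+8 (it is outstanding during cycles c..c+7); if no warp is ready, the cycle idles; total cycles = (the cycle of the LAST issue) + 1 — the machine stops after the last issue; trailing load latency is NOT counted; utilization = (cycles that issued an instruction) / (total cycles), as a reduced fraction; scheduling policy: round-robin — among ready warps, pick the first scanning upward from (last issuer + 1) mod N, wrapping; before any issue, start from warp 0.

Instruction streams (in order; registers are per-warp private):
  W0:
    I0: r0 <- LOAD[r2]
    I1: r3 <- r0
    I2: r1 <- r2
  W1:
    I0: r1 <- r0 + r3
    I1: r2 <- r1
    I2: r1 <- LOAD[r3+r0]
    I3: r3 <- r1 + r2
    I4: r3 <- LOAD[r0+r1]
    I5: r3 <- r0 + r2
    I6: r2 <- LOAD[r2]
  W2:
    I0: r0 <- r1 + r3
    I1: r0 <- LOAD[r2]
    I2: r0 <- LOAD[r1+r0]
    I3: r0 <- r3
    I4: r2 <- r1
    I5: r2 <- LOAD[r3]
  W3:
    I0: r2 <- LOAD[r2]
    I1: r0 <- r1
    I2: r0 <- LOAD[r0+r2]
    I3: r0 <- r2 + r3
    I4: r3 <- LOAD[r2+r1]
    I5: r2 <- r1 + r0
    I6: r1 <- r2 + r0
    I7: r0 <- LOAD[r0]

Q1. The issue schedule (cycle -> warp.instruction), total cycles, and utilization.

cycle 0: W0.I0
cycle 1: W1.I0
cycle 2: W2.I0
cycle 3: W3.I0
cycle 4: W1.I1
cycle 5: W2.I1
cycle 6: W3.I1
cycle 7: W1.I2
cycle 8: W0.I1
cycle 9: W0.I2
cycle 10: idle
cycle 11: W3.I2
cycle 12: idle
cycle 13: W2.I2
cycle 14: idle
cycle 15: W1.I3
cycle 16: W1.I4
cycle 17: idle
cycle 18: idle
cycle 19: W3.I3
cycle 20: W3.I4
cycle 21: W2.I3
cycle 22: W3.I5
cycle 23: W2.I4
cycle 24: W3.I6
cycle 25: W1.I5
cycle 26: W2.I5
cycle 27: W3.I7
cycle 28: W1.I6

Answer: 29 cycles, utilization 24/29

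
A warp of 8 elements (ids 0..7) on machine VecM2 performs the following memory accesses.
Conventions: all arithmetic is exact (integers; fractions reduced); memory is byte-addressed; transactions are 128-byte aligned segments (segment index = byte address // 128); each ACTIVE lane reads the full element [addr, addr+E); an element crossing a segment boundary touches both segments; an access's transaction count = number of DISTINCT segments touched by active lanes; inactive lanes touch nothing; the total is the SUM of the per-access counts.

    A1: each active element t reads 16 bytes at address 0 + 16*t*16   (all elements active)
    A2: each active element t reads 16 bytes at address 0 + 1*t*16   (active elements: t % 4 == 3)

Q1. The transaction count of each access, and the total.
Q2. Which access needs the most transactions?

A1: 8 transactions
A2: 1 transaction

Answer: 8,1; total 9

Answer: A1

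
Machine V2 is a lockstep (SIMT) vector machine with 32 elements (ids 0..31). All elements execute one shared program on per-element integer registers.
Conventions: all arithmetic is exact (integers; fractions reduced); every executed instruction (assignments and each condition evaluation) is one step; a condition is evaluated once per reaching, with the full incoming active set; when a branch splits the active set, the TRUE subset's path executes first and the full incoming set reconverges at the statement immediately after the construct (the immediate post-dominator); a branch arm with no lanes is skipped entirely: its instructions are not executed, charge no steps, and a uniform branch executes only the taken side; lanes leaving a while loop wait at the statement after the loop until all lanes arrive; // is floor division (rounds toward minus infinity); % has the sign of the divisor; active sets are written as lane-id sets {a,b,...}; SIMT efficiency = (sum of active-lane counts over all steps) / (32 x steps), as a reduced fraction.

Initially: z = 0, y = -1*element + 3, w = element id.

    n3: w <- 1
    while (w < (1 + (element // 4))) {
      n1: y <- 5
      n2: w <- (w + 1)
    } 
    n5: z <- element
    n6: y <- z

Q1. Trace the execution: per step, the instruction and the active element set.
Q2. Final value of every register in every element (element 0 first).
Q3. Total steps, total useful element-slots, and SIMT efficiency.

step 0: w <- 1                       {0,1,2,3,4,5,6,7,8,9,10,11,12,13,14,15,16,17,18,19,20,21,22,23,24,25,26,27,28,29,30,31}
step 1: eval (w < (1 + (element // 4))) {0,1,2,3,4,5,6,7,8,9,10,11,12,13,14,15,16,17,18,19,20,21,22,23,24,25,26,27,28,29,30,31}
step 2: y <- 5                       {4,5,6,7,8,9,10,11,12,13,14,15,16,17,18,19,20,21,22,23,24,25,26,27,28,29,30,31}
step 3: w <- (w + 1)                 {4,5,6,7,8,9,10,11,12,13,14,15,16,17,18,19,20,21,22,23,24,25,26,27,28,29,30,31}
step 4: eval (w < (1 + (element // 4))) {4,5,6,7,8,9,10,11,12,13,14,15,16,17,18,19,20,21,22,23,24,25,26,27,28,29,30,31}
step 5: y <- 5                       {8,9,10,11,12,13,14,15,16,17,18,19,20,21,22,23,24,25,26,27,28,29,30,31}
step 6: w <- (w + 1)                 {8,9,10,11,12,13,14,15,16,17,18,19,20,21,22,23,24,25,26,27,28,29,30,31}
step 7: eval (w < (1 + (element // 4))) {8,9,10,11,12,13,14,15,16,17,18,19,20,21,22,23,24,25,26,27,28,29,30,31}
step 8: y <- 5                       {12,13,14,15,16,17,18,19,20,21,22,23,24,25,26,27,28,29,30,31}
step 9: w <- (w + 1)                 {12,13,14,15,16,17,18,19,20,21,22,23,24,25,26,27,28,29,30,31}
step 10: eval (w < (1 + (element // 4))) {12,13,14,15,16,17,18,19,20,21,22,23,24,25,26,27,28,29,30,31}
step 11: y <- 5                       {16,17,18,19,20,21,22,23,24,25,26,27,28,29,30,31}
step 12: w <- (w + 1)                 {16,17,18,19,20,21,22,23,24,25,26,27,28,29,30,31}
step 13: eval (w < (1 + (element // 4))) {16,17,18,19,20,21,22,23,24,25,26,27,28,29,30,31}
step 14: y <- 5                       {20,21,22,23,24,25,26,27,28,29,30,31}
step 15: w <- (w + 1)                 {20,21,22,23,24,25,26,27,28,29,30,31}
step 16: eval (w < (1 + (element // 4))) {20,21,22,23,24,25,26,27,28,29,30,31}
step 17: y <- 5                       {24,25,26,27,28,29,30,31}
step 18: w <- (w + 1)                 {24,25,26,27,28,29,30,31}
step 19: eval (w < (1 + (element // 4))) {24,25,26,27,28,29,30,31}
step 20: y <- 5                       {28,29,30,31}
step 21: w <- (w + 1)                 {28,29,30,31}
step 22: eval (w < (1 + (element // 4))) {28,29,30,31}
step 23: z <- element                 {0,1,2,3,4,5,6,7,8,9,10,11,12,13,14,15,16,17,18,19,20,21,22,23,24,25,26,27,28,29,30,31}
step 24: y <- z                       {0,1,2,3,4,5,6,7,8,9,10,11,12,13,14,15,16,17,18,19,20,21,22,23,24,25,26,27,28,29,30,31}

Answer: 25 steps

z: 0,1,2,3,4,5,6,7,8,9,10,11,12,13,14,15,16,17,18,19,20,21,22,23,24,25,26,27,28,29,30,31
y: 0,1,2,3,4,5,6,7,8,9,10,11,12,13,14,15,16,17,18,19,20,21,22,23,24,25,26,27,28,29,30,31
w: 1,1,1,1,2,2,2,2,3,3,3,3,4,4,4,4,5,5,5,5,6,6,6,6,7,7,7,7,8,8,8,8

steps = 25; useful = 464; efficiency = 464/800 = 29/50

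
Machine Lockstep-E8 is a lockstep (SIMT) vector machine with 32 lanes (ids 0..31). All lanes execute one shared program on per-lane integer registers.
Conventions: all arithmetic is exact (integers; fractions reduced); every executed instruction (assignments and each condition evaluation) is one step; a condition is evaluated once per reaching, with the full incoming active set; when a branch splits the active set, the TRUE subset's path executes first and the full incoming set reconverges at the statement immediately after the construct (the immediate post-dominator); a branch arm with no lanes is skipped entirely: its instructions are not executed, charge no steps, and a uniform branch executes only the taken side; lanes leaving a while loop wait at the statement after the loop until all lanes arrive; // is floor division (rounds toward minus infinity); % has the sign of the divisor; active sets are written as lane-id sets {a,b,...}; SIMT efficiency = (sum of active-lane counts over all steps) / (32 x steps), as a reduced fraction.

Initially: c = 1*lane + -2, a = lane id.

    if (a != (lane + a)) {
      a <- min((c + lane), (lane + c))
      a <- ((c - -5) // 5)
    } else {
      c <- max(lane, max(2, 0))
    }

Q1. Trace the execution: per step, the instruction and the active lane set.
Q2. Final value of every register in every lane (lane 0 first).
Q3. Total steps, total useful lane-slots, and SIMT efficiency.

step 0: eval (a != (lane + a))       {0,1,2,3,4,5,6,7,8,9,10,11,12,13,14,15,16,17,18,19,20,21,22,23,24,25,26,27,28,29,30,31}
step 1: a <- min((c + lane), (lane + c)) {1,2,3,4,5,6,7,8,9,10,11,12,13,14,15,16,17,18,19,20,21,22,23,24,25,26,27,28,29,30,31}
step 2: a <- ((c - -5) // 5)         {1,2,3,4,5,6,7,8,9,10,11,12,13,14,15,16,17,18,19,20,21,22,23,24,25,26,27,28,29,30,31}
step 3: c <- max(lane, max(2, 0))    {0}

Answer: 4 steps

c: 2,-1,0,1,2,3,4,5,6,7,8,9,10,11,12,13,14,15,16,17,18,19,20,21,22,23,24,25,26,27,28,29
a: 0,0,1,1,1,1,1,2,2,2,2,2,3,3,3,3,3,4,4,4,4,4,5,5,5,5,5,6,6,6,6,6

steps = 4; useful = 95; efficiency = 95/128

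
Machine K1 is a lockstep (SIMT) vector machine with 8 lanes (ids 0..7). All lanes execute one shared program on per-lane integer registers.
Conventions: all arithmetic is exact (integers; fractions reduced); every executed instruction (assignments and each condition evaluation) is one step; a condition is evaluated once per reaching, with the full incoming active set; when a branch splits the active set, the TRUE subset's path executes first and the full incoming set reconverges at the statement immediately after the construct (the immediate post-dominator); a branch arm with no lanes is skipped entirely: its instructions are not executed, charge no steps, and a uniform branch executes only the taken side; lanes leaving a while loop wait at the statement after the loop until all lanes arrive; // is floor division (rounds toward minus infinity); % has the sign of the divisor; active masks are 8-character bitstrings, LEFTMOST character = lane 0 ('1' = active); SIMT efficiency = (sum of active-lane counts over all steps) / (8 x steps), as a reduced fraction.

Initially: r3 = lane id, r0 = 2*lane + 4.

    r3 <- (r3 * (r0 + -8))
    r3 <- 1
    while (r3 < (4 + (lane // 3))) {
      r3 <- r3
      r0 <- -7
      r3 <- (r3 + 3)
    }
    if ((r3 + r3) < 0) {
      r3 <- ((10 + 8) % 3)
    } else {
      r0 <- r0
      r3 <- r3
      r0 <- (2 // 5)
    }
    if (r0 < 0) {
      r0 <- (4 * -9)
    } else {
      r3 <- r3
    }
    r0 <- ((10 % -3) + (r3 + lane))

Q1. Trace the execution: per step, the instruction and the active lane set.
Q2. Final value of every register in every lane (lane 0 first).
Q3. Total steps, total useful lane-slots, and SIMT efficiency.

step 0: r3 <- (r3 * (r0 + -8))       11111111
step 1: r3 <- 1                      11111111
step 2: eval (r3 < (4 + (lane // 3))) 11111111
step 3: r3 <- r3                     11111111
step 4: r0 <- -7                     11111111
step 5: r3 <- (r3 + 3)               11111111
step 6: eval (r3 < (4 + (lane // 3))) 11111111
step 7: r3 <- r3                     00011111
step 8: r0 <- -7                     00011111
step 9: r3 <- (r3 + 3)               00011111
step 10: eval (r3 < (4 + (lane // 3))) 00011111
step 11: eval ((r3 + r3) < 0)         11111111
step 12: r0 <- r0                     11111111
step 13: r3 <- r3                     11111111
step 14: r0 <- (2 // 5)               11111111
step 15: eval (r0 < 0)                11111111
step 16: r3 <- r3                     11111111
step 17: r0 <- ((10 % -3) + (r3 + lane)) 11111111

Answer: 18 steps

r3: 4,4,4,7,7,7,7,7
r0: 2,3,4,8,9,10,11,12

steps = 18; useful = 132; efficiency = 132/144 = 11/12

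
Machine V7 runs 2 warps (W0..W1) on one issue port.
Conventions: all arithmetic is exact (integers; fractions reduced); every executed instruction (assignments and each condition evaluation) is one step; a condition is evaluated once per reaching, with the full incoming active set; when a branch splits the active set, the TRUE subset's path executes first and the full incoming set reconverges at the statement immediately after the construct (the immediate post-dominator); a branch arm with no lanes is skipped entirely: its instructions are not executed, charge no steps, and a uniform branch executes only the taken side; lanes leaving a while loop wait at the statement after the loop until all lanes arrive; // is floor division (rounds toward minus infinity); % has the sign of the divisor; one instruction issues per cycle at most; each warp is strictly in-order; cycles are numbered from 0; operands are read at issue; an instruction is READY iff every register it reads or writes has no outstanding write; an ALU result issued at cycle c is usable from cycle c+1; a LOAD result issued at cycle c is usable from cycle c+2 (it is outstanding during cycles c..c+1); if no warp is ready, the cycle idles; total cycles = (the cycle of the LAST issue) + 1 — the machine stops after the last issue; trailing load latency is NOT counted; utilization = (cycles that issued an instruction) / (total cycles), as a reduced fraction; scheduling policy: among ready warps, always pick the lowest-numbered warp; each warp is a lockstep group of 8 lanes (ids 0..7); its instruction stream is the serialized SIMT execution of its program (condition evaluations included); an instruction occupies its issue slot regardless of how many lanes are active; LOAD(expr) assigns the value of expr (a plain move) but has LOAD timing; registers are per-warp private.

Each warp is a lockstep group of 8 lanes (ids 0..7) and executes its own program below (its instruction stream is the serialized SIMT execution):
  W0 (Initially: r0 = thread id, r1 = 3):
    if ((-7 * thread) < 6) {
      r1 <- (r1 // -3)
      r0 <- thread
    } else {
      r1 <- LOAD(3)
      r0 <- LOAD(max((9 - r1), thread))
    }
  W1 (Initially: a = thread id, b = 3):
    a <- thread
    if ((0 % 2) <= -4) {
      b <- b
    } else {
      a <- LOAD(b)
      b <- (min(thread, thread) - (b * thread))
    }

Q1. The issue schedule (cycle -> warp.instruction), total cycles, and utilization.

cycle 0: W0.I0
cycle 1: W0.I1
cycle 2: W0.I2
cycle 3: W1.I0
cycle 4: W1.I1
cycle 5: W1.I2
cycle 6: W1.I3

Answer: 7 cycles, utilization 1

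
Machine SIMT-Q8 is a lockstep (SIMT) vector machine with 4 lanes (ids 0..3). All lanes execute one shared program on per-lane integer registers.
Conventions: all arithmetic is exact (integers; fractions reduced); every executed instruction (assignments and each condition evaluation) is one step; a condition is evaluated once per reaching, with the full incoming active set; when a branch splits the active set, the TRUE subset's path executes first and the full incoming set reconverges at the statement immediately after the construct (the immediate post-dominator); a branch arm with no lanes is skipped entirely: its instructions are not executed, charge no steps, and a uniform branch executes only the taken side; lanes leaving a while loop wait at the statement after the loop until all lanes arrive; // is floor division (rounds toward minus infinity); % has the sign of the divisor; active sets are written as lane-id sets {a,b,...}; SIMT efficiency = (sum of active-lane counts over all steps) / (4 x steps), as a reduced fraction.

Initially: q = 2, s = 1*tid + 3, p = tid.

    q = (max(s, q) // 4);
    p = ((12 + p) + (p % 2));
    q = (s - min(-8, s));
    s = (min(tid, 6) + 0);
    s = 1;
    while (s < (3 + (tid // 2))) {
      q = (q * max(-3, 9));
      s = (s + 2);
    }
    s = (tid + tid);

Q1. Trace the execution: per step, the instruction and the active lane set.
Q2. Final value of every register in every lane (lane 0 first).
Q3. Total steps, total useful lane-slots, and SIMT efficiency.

step 0: q <- (max(s, q) // 4)        {0,1,2,3}
step 1: p <- ((12 + p) + (p % 2))    {0,1,2,3}
step 2: q <- (s - min(-8, s))        {0,1,2,3}
step 3: s <- (min(tid, 6) + 0)       {0,1,2,3}
step 4: s <- 1                       {0,1,2,3}
step 5: eval (s < (3 + (tid // 2)))  {0,1,2,3}
step 6: q <- (q * max(-3, 9))        {0,1,2,3}
step 7: s <- (s + 2)                 {0,1,2,3}
step 8: eval (s < (3 + (tid // 2)))  {0,1,2,3}
step 9: q <- (q * max(-3, 9))        {2,3}
step 10: s <- (s + 2)                 {2,3}
step 11: eval (s < (3 + (tid // 2)))  {2,3}
step 12: s <- (tid + tid)             {0,1,2,3}

Answer: 13 steps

q: 99,108,1053,1134
s: 0,2,4,6
p: 12,14,14,16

steps = 13; useful = 46; efficiency = 46/52 = 23/26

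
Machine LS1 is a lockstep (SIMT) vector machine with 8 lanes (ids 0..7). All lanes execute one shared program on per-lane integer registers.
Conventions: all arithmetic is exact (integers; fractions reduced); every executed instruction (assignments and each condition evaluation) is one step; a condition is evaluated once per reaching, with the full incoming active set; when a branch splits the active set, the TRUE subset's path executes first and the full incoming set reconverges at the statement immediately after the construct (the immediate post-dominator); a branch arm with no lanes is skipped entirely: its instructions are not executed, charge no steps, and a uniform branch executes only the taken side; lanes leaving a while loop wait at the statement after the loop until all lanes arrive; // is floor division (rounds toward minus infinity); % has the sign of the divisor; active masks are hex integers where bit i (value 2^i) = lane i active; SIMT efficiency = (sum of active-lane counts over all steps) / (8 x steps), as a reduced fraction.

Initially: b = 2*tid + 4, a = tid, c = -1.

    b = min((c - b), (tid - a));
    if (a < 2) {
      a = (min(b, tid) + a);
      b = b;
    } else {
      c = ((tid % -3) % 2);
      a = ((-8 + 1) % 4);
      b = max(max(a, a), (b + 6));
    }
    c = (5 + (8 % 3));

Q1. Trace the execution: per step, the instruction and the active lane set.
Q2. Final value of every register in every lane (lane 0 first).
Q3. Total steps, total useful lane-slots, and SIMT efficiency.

step 0: b <- min((c - b), (tid - a)) 0xff
step 1: eval (a < 2)                 0xff
step 2: a <- (min(b, tid) + a)       0x03
step 3: b <- b                       0x03
step 4: c <- ((tid % -3) % 2)        0xfc
step 5: a <- ((-8 + 1) % 4)          0xfc
step 6: b <- max(max(a, a), (b + 6)) 0xfc
step 7: c <- (5 + (8 % 3))           0xff

Answer: 8 steps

b: -5,-7,1,1,1,1,1,1
a: -5,-6,1,1,1,1,1,1
c: 7,7,7,7,7,7,7,7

steps = 8; useful = 46; efficiency = 46/64 = 23/32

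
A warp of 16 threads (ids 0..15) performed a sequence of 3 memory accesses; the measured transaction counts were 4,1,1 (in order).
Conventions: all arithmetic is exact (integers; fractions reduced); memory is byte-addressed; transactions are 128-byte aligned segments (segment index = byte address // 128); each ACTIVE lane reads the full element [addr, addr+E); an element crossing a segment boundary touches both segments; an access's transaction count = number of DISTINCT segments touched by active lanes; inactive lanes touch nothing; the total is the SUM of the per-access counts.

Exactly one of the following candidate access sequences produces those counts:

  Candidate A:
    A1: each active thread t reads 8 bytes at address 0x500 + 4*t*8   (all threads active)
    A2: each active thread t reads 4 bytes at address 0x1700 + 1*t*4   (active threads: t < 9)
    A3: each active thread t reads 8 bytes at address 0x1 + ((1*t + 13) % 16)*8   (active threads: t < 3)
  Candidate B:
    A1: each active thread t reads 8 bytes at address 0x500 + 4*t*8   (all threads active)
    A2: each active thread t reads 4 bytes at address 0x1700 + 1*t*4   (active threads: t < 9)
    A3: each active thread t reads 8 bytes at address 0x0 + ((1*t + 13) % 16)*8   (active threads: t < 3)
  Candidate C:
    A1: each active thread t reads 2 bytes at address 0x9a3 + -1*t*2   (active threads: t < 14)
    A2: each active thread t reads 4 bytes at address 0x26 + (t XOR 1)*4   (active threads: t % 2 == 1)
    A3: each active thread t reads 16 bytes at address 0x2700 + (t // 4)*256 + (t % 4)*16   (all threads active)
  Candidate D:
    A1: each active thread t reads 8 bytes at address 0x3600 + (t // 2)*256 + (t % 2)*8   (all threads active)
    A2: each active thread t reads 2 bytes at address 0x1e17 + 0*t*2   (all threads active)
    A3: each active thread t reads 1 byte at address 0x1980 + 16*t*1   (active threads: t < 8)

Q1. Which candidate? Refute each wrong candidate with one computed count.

A: A3 gives 2 transactions, not 1
C: A1 gives 1 transaction, not 4
D: A1 gives 8 transactions, not 4
B: all counts match (4,1,1)

Answer: B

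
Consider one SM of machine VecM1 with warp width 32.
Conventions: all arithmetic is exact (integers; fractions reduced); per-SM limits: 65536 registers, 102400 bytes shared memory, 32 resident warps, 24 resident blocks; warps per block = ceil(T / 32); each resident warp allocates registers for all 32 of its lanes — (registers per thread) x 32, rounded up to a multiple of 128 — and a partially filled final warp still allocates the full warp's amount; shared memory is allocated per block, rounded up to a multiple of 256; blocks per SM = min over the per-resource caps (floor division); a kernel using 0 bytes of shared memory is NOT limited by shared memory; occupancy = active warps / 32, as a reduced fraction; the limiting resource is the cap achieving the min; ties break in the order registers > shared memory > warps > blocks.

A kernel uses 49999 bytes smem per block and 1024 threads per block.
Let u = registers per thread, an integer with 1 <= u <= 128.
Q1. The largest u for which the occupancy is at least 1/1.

Answer: u = 64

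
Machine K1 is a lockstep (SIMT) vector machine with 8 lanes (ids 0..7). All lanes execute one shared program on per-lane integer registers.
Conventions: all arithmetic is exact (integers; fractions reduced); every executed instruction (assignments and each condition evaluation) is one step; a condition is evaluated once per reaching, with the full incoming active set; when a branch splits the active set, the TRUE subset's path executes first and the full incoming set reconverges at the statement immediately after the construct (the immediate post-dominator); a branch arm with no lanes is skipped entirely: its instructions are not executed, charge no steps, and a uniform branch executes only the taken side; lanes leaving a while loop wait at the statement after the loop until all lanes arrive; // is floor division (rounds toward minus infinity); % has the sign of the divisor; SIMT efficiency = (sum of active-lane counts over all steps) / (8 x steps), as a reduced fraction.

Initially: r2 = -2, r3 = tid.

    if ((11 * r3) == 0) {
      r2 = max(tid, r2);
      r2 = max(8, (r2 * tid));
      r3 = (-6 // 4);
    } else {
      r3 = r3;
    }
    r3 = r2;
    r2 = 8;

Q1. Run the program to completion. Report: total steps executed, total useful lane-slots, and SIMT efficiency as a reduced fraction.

Answer: 7 steps, 34 useful, 17/28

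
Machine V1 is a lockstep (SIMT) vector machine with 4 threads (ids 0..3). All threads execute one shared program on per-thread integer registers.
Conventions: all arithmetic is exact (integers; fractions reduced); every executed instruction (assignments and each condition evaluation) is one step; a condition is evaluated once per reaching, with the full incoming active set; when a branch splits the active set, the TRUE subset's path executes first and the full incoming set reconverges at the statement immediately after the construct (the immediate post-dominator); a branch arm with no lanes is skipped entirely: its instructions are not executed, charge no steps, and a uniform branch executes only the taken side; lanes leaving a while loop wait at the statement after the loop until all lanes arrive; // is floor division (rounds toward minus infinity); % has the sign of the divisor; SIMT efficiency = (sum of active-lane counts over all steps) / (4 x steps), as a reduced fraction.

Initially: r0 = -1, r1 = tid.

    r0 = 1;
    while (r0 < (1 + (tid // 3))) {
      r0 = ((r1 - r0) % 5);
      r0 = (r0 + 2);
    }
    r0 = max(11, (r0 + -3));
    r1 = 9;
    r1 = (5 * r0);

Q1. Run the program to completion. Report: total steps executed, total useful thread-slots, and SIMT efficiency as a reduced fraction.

Answer: 8 steps, 23 useful, 23/32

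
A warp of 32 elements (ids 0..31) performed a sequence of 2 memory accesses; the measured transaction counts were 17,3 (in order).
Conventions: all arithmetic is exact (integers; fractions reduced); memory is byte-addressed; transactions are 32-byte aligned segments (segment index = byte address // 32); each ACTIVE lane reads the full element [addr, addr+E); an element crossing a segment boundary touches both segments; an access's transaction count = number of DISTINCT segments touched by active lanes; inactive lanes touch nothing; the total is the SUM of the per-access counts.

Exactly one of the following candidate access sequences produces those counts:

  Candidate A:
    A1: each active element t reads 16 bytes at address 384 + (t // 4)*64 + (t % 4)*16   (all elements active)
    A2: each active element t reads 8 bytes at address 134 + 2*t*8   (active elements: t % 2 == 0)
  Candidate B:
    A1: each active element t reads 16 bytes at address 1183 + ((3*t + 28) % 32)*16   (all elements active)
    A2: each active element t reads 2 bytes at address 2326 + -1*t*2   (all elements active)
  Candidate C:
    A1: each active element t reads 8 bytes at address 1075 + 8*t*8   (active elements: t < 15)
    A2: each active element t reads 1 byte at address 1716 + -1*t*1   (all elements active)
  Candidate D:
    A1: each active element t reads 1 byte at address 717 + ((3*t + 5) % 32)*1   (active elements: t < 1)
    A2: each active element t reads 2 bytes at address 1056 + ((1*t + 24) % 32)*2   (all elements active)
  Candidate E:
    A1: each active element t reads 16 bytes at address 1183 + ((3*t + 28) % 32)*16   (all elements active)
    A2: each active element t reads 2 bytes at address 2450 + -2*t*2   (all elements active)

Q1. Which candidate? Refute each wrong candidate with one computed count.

A: A1 gives 16 transactions, not 17
C: A1 gives 15 transactions, not 17
D: A1 gives 1 transaction, not 17
E: A2 gives 5 transactions, not 3
B: all counts match (17,3)

Answer: B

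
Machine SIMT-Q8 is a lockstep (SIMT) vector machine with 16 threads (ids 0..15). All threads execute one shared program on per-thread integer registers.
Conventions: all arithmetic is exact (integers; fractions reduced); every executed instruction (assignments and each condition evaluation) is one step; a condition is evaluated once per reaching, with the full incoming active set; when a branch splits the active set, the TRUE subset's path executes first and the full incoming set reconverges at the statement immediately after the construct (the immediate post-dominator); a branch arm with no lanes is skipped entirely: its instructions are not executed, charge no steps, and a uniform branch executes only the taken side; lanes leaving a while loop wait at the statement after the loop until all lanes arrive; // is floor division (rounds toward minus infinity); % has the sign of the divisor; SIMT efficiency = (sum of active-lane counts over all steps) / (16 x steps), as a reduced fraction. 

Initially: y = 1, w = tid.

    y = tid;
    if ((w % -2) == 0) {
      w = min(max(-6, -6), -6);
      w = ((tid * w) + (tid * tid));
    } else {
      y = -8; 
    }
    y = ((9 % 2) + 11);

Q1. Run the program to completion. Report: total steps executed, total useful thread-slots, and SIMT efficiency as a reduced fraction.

Answer: 6 steps, 72 useful, 3/4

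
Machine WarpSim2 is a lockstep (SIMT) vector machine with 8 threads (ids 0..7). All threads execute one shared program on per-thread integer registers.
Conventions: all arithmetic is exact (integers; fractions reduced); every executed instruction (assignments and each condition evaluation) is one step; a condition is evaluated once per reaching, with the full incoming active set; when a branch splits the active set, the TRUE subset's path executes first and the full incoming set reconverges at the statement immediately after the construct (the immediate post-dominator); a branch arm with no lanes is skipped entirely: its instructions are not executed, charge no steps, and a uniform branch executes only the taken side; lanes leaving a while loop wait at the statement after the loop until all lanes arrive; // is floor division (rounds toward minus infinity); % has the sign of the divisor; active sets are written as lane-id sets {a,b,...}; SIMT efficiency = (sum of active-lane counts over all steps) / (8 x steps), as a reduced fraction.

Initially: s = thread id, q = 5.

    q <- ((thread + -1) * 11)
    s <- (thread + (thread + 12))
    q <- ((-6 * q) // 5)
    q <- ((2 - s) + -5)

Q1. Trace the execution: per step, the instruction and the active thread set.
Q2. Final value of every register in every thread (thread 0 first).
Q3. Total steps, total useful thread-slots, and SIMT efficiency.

step 0: q <- ((thread + -1) * 11)    {0,1,2,3,4,5,6,7}
step 1: s <- (thread + (thread + 12)) {0,1,2,3,4,5,6,7}
step 2: q <- ((-6 * q) // 5)         {0,1,2,3,4,5,6,7}
step 3: q <- ((2 - s) + -5)          {0,1,2,3,4,5,6,7}

Answer: 4 steps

s: 12,14,16,18,20,22,24,26
q: -15,-17,-19,-21,-23,-25,-27,-29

steps = 4; useful = 32; efficiency = 32/32 = 1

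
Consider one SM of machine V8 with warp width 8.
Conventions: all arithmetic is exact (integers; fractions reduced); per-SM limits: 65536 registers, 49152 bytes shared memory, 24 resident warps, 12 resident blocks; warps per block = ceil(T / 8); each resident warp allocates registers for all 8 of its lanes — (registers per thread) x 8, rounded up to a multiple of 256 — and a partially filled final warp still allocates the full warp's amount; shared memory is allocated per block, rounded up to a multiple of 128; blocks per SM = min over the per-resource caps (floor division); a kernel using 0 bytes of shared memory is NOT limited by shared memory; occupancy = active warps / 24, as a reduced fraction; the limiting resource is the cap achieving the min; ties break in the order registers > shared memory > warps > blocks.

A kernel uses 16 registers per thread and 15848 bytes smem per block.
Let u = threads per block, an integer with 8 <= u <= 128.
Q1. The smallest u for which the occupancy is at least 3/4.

Answer: u = 41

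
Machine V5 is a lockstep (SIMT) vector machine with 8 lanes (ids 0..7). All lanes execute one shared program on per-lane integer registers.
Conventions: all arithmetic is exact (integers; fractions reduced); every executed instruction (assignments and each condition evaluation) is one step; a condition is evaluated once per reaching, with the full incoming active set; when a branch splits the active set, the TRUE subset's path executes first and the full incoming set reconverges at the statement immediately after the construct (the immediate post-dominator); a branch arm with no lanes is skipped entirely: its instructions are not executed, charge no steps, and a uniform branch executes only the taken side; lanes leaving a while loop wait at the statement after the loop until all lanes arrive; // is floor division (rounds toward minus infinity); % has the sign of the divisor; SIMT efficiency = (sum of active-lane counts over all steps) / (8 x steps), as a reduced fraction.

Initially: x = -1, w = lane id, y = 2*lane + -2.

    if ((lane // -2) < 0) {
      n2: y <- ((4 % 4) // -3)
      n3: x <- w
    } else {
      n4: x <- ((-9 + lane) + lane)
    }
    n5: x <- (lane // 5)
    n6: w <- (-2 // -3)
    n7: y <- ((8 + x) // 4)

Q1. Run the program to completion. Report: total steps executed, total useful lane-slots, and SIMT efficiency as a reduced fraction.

Answer: 7 steps, 47 useful, 47/56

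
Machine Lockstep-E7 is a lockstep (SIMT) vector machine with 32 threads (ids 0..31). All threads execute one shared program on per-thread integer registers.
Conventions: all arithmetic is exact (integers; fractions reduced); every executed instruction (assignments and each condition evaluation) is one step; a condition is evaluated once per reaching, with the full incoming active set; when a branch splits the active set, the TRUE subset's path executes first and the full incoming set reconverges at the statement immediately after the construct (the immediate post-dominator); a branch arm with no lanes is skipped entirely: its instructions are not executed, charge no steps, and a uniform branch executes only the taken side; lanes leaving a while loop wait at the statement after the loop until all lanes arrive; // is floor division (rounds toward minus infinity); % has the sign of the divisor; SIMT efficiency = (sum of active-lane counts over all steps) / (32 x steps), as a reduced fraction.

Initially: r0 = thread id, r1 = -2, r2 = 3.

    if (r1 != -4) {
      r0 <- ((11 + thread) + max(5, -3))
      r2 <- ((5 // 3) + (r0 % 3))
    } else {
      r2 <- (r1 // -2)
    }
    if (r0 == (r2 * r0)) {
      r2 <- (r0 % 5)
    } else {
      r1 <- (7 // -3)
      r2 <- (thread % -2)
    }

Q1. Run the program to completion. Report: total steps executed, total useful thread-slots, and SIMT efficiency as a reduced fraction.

Answer: 7 steps, 182 useful, 13/16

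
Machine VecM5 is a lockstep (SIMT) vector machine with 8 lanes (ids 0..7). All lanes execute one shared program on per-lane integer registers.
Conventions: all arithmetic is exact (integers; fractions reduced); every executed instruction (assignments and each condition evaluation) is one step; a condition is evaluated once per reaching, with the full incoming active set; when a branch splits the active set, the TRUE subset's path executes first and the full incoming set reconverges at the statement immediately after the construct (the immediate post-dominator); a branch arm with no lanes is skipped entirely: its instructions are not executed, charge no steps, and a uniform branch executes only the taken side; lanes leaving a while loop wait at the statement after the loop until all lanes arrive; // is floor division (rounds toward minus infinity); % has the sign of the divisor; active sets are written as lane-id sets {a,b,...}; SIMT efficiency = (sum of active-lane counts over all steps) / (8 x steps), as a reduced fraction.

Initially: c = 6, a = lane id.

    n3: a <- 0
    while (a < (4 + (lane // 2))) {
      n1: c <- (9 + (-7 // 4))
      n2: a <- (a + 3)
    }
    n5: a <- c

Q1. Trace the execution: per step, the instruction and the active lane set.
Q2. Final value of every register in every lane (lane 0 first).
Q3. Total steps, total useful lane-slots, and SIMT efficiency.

step 0: a <- 0                       {0,1,2,3,4,5,6,7}
step 1: eval (a < (4 + (lane // 2))) {0,1,2,3,4,5,6,7}
step 2: c <- (9 + (-7 // 4))         {0,1,2,3,4,5,6,7}
step 3: a <- (a + 3)                 {0,1,2,3,4,5,6,7}
step 4: eval (a < (4 + (lane // 2))) {0,1,2,3,4,5,6,7}
step 5: c <- (9 + (-7 // 4))         {0,1,2,3,4,5,6,7}
step 6: a <- (a + 3)                 {0,1,2,3,4,5,6,7}
step 7: eval (a < (4 + (lane // 2))) {0,1,2,3,4,5,6,7}
step 8: c <- (9 + (-7 // 4))         {6,7}
step 9: a <- (a + 3)                 {6,7}
step 10: eval (a < (4 + (lane // 2))) {6,7}
step 11: a <- c                       {0,1,2,3,4,5,6,7}

Answer: 12 steps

c: 7,7,7,7,7,7,7,7
a: 7,7,7,7,7,7,7,7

steps = 12; useful = 78; efficiency = 78/96 = 13/16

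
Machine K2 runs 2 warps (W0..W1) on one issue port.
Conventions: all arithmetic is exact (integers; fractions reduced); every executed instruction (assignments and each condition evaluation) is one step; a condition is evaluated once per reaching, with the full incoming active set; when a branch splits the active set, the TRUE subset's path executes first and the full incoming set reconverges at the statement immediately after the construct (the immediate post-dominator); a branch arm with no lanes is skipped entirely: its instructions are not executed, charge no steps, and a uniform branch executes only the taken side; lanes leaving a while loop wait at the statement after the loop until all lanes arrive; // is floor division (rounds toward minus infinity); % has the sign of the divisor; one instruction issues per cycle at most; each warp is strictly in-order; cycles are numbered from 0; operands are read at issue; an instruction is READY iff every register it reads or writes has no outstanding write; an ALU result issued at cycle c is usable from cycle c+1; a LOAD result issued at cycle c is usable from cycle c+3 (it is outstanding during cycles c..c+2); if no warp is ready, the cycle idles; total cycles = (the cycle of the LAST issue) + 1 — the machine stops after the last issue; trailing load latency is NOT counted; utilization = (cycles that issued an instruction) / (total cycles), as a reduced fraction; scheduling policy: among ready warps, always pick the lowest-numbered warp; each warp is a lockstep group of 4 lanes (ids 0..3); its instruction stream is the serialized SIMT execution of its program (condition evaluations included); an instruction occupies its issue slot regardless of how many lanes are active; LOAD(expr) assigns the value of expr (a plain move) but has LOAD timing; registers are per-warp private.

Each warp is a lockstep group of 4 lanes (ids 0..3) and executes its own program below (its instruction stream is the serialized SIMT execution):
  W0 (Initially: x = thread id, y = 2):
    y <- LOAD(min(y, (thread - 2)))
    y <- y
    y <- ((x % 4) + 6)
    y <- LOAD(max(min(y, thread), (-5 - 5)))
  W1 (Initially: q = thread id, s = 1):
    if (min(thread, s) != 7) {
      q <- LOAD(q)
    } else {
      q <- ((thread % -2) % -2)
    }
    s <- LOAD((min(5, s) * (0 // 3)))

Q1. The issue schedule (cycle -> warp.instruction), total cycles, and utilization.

cycle 0: W0.I0
cycle 1: W1.I0
cycle 2: W1.I1
cycle 3: W0.I1
cycle 4: W0.I2
cycle 5: W0.I3
cycle 6: W1.I2

Answer: 7 cycles, utilization 1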